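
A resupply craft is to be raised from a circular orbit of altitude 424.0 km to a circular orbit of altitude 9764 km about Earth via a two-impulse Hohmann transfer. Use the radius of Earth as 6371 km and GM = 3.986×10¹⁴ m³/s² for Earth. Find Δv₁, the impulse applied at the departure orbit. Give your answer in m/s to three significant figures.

Δv ≈ 1430 m/s

r₁ = 6371 + 424.0 = 6795.0 km = 6.7950×10⁶ m.
r₂ = 6371 + 9764 = 16135 km = 1.6135×10⁷ m.
Transfer ellipse a_t = (r₁ + r₂)/2 = 1.146×10⁷ m.
At r₁: circular v_c1 = √(μ/r₁) = 7659 m/s; transfer-perigee v_p = √[μ(2/r₁ − 1/a_t)] = 9086 m/s.
Δv₁ = v_p − v_c1 = 1427 m/s.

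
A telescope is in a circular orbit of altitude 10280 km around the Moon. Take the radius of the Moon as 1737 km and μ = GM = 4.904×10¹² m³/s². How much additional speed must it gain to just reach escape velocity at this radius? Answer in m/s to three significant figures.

r = 1737 + 10280 = 12017 km = 1.2017×10⁷ m.
Circular speed v_c = √(μ/r) = 638.8 m/s.
Escape speed v_esc = √(2μ/r) = √2 × v_c = 903.4 m/s.
Δv = v_esc − v_c = 264.6 m/s.

Δv ≈ 265 m/s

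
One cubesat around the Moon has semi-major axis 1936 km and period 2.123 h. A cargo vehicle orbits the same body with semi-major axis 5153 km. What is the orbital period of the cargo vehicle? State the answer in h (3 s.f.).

Kepler's third law: T² ∝ a³, so T₂ = T₁ (a₂/a₁)^(3/2).
a₂/a₁ = 2.662, (a₂/a₁)^(3/2) = 4.342.
T₂ = 2.123 × 4.342 = 9.219 h.

T₂ ≈ 9.22 h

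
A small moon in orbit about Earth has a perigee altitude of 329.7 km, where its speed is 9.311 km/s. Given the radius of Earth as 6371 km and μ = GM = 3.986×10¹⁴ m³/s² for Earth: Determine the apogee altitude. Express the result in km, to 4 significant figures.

apogee altitude ≈ 11630 km

r_p = 6371 + 329.7 = 6700.7 km = 6.701×10⁶ m.
Specific energy ε = v²/2 − μ/r = -1.614×10⁷ J/kg, so a = −μ/(2ε) = 1.235×10⁷ m.
The apsides satisfy r_p + r_a = 2a, so the apogee radius is 2a − r_p = 1.800×10⁷ m = 17997 km.
Apogee altitude = 17997 − 6371 = 11626 km.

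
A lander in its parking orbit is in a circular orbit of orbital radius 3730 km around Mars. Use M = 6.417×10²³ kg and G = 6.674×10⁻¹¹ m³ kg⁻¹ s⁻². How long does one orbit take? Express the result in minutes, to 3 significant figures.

T ≈ 115 minutes

μ = GM = 6.674×10⁻¹¹ × 6.417×10²³ = 4.283×10¹³ m³/s².
r = 3730 km = 3.730×10⁶ m.
Kepler's third law: T = 2π√(r³/μ) = 2π√((3.730×10⁶)³ / 4.283×10¹³).
r³/μ = 1.212×10⁶ s², so T = 2π × 1.101×10³ = 6.916×10³ s.
Converting: 6.916×10³ s ÷ 60.00 = 115.3 minutes.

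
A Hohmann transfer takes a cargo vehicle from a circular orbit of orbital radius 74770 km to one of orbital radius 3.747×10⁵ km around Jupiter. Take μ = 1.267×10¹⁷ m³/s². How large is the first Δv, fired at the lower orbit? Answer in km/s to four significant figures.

r₁ = 74770 km = 7.477×10⁷ m.
r₂ = 3.747×10⁵ km = 3.747×10⁸ m.
Transfer ellipse a_t = (r₁ + r₂)/2 = 2.247×10⁸ m.
At r₁: circular v_c1 = √(μ/r₁) = 41160 m/s; transfer-perijove v_p = √[μ(2/r₁ − 1/a_t)] = 53150 m/s.
Δv₁ = v_p − v_c1 = 11990 m/s.
= 11.99 km/s.

Δv ≈ 11.99 km/s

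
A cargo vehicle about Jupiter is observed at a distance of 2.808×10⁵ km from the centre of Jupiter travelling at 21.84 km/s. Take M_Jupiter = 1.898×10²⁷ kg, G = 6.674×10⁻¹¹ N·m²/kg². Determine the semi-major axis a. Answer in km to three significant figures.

μ = GM = 6.674×10⁻¹¹ × 1.898×10²⁷ = 1.267×10¹⁷ m³/s².
r = 2.808×10⁸ m.
Specific orbital energy ε = v²/2 − μ/r = (21840)²/2 − 1.267×10¹⁷/2.808×10⁸ = -2.126×10⁸ J/kg.
Since ε = −μ/(2a), a = −μ/(2ε) = 2.979×10⁸ m = 2.9788×10⁵ km.

a ≈ 2.98×10⁵ km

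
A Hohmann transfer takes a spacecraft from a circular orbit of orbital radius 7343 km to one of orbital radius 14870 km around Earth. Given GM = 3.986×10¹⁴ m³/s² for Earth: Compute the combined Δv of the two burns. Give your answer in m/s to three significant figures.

Δv_total ≈ 2130 m/s

r₁ = 7343 km = 7.343×10⁶ m.
r₂ = 14870 km = 1.487×10⁷ m.
Transfer ellipse a_t = (r₁ + r₂)/2 = 1.111×10⁷ m.
At r₁: circular v_c1 = √(μ/r₁) = 7368 m/s; transfer-perigee v_p = √[μ(2/r₁ − 1/a_t)] = 8525 m/s.
Δv₁ = v_p − v_c1 = 1157 m/s.
At r₂: circular v_c2 = √(μ/r₂) = 5177 m/s; transfer-apogee v_a = √[μ(2/r₂ − 1/a_t)] = 4210 m/s.
Δv₂ = v_c2 − v_a = 967.6 m/s.
Total Δv = Δv₁ + Δv₂ = 2125 m/s.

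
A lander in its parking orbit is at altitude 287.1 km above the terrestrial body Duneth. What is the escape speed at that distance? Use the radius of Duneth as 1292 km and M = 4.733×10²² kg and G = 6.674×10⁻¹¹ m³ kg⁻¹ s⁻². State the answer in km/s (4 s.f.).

μ = GM = 6.674×10⁻¹¹ × 4.733×10²² = 3.159×10¹² m³/s².
r = 1292 + 287.1 = 1579.1 km = 1.5791×10⁶ m.
Escape speed v_esc = √(2μ/r) = √(2 × 3.159×10¹² / 1.579×10⁶) = √(4.001×10⁶) = 2000 m/s.
= 2.000 km/s.

v_esc ≈ 2.000 km/s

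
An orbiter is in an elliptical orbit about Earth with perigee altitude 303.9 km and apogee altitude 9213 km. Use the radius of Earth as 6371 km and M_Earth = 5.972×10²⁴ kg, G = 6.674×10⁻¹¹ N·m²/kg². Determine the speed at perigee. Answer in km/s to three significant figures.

v ≈ 9.14 km/s

μ = GM = 6.674×10⁻¹¹ × 5.972×10²⁴ = 3.986×10¹⁴ m³/s².
r_p = 6371 + 303.9 = 6674.9 km = 6.6749×10⁶ m.
r_a = 6371 + 9213 = 15584 km = 1.5584×10⁷ m.
Semi-major axis a = (r_p + r_a)/2 = 11129 km = 1.113×10⁷ m.
Vis-viva: v² = μ(2/r − 1/a) = 3.986×10¹⁴ × (2.996×10⁻⁷ − 8.985×10⁻⁸) = 8.361×10⁷ m²/s².
v = 9144 m/s = 9.144 km/s.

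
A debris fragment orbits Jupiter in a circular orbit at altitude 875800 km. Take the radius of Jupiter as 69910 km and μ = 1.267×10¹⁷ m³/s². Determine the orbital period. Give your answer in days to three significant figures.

T ≈ 5.94 days

r = 69910 + 875800 = 945710 km = 9.4571×10⁸ m.
Kepler's third law: T = 2π√(r³/μ) = 2π√((9.457×10⁸)³ / 1.267×10¹⁷).
r³/μ = 6.676×10⁹ s², so T = 2π × 8.171×10⁴ = 5.134×10⁵ s.
Converting: 5.134×10⁵ s ÷ 86400 = 5.942 days.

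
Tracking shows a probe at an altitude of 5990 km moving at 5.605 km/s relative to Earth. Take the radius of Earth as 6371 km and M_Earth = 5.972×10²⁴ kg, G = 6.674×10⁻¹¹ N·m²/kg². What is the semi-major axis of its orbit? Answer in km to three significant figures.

a ≈ 12100 km

μ = GM = 6.674×10⁻¹¹ × 5.972×10²⁴ = 3.986×10¹⁴ m³/s².
r = 6371 + 5990 = 12361 km = 1.236×10⁷ m.
Specific orbital energy ε = v²/2 − μ/r = (5605)²/2 − 3.986×10¹⁴/1.236×10⁷ = -1.654×10⁷ J/kg.
Since ε = −μ/(2a), a = −μ/(2ε) = 1.205×10⁷ m = 12051 km.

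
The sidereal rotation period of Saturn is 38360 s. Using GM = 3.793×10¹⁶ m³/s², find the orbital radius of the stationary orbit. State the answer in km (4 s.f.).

r_sync ≈ 1.122×10⁵ km

A synchronous orbit has period T, so by Kepler's third law a = (μT²/4π²)^(1/3).
μT²/4π² = 3.793×10¹⁶ × (3.836×10⁴)² / 39.48 = 1.414×10²⁴ m³.
a = 1.122×10⁸ m = 1.1223×10⁵ km.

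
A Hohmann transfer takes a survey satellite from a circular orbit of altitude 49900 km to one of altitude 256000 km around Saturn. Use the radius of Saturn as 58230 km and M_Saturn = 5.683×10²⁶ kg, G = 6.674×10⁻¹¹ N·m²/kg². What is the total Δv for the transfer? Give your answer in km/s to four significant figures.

μ = GM = 6.674×10⁻¹¹ × 5.683×10²⁶ = 3.793×10¹⁶ m³/s².
r₁ = 58230 + 49900 = 108130 km = 1.0813×10⁸ m.
r₂ = 58230 + 256000 = 314230 km = 3.1423×10⁸ m.
Transfer ellipse a_t = (r₁ + r₂)/2 = 2.112×10⁸ m.
At r₁: circular v_c1 = √(μ/r₁) = 18730 m/s; transfer-perikrone v_p = √[μ(2/r₁ − 1/a_t)] = 22850 m/s.
Δv₁ = v_p − v_c1 = 4117 m/s.
At r₂: circular v_c2 = √(μ/r₂) = 10990 m/s; transfer-apokrone v_a = √[μ(2/r₂ − 1/a_t)] = 7861 m/s.
Δv₂ = v_c2 − v_a = 3125 m/s.
Total Δv = Δv₁ + Δv₂ = 7242 m/s = 7.242 km/s.

Δv_total ≈ 7.242 km/s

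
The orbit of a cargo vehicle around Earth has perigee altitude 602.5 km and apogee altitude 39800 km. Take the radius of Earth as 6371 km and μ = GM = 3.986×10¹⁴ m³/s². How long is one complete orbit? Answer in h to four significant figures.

T ≈ 11.97 h

r_p = 6371 + 602.5 = 6973.5 km = 6.9735×10⁶ m.
r_a = 6371 + 39800 = 46171 km = 4.6171×10⁷ m.
Semi-major axis a = (r_p + r_a)/2 = (6973.5 + 46171)/2 = 26572 km = 2.657×10⁷ m.
By Kepler's third law T = 2π√(a³/μ) = 2π × 6.861×10³ = 4.311×10⁴ s.
= 11.97 h.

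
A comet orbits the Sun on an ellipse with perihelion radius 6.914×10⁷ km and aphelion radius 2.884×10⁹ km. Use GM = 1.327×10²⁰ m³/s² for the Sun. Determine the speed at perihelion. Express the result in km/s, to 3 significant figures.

v ≈ 61.2 km/s

Semi-major axis a = (r_p + r_a)/2 = 1.4766×10⁹ km = 1.477×10¹² m.
Vis-viva: v² = μ(2/r − 1/a) = 1.327×10²⁰ × (2.893×10⁻¹¹ − 6.772×10⁻¹³) = 3.749×10⁹ m²/s².
v = 61230 m/s = 61.23 km/s.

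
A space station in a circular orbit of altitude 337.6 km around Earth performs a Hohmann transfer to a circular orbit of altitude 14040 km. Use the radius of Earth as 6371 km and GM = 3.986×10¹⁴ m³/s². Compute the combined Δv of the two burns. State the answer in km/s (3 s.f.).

r₁ = 6371 + 337.6 = 6708.6 km = 6.7086×10⁶ m.
r₂ = 6371 + 14040 = 20411 km = 2.0411×10⁷ m.
Transfer ellipse a_t = (r₁ + r₂)/2 = 1.356×10⁷ m.
At r₁: circular v_c1 = √(μ/r₁) = 7708 m/s; transfer-perigee v_p = √[μ(2/r₁ − 1/a_t)] = 9457 m/s.
Δv₁ = v_p − v_c1 = 1749 m/s.
At r₂: circular v_c2 = √(μ/r₂) = 4419 m/s; transfer-apogee v_a = √[μ(2/r₂ − 1/a_t)] = 3108 m/s.
Δv₂ = v_c2 − v_a = 1311 m/s.
Total Δv = Δv₁ + Δv₂ = 3060 m/s = 3.060 km/s.

Δv_total ≈ 3.06 km/s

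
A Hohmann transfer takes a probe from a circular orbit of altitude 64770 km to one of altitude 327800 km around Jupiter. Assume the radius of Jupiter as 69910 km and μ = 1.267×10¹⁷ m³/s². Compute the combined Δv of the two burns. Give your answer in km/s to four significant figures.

r₁ = 69910 + 64770 = 134680 km = 1.3468×10⁸ m.
r₂ = 69910 + 327800 = 397710 km = 3.9771×10⁸ m.
Transfer ellipse a_t = (r₁ + r₂)/2 = 2.662×10⁸ m.
At r₁: circular v_c1 = √(μ/r₁) = 30670 m/s; transfer-perijove v_p = √[μ(2/r₁ − 1/a_t)] = 37490 m/s.
Δv₁ = v_p − v_c1 = 6819 m/s.
At r₂: circular v_c2 = √(μ/r₂) = 17850 m/s; transfer-apojove v_a = √[μ(2/r₂ − 1/a_t)] = 12700 m/s.
Δv₂ = v_c2 − v_a = 5153 m/s.
Total Δv = Δv₁ + Δv₂ = 11970 m/s = 11.97 km/s.

Δv_total ≈ 11.97 km/s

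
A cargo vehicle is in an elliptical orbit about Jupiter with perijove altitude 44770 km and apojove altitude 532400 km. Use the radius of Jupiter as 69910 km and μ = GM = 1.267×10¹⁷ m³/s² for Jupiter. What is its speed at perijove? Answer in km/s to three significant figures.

r_p = 69910 + 44770 = 114680 km = 1.1468×10⁸ m.
r_a = 69910 + 532400 = 602310 km = 6.0231×10⁸ m.
Semi-major axis a = (r_p + r_a)/2 = 3.5850×10⁵ km = 3.585×10⁸ m.
Vis-viva: v² = μ(2/r − 1/a) = 1.267×10¹⁷ × (1.744×10⁻⁸ − 2.789×10⁻⁹) = 1.856×10⁹ m²/s².
v = 43080 m/s = 43.08 km/s.

v ≈ 43.1 km/s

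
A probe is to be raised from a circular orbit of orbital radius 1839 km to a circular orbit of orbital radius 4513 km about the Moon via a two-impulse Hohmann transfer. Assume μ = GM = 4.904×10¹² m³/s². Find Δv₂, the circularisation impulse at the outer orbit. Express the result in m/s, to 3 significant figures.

Δv ≈ 249 m/s

r₁ = 1839 km = 1.839×10⁶ m.
r₂ = 4513 km = 4.513×10⁶ m.
Transfer ellipse a_t = (r₁ + r₂)/2 = 3.176×10⁶ m.
At r₁: circular v_c1 = √(μ/r₁) = 1633 m/s; transfer-perilune v_p = √[μ(2/r₁ − 1/a_t)] = 1947 m/s.
At r₂: circular v_c2 = √(μ/r₂) = 1042 m/s; transfer-apolune v_a = √[μ(2/r₂ − 1/a_t)] = 793.2 m/s.
Δv₂ = v_c2 − v_a = 249.2 m/s.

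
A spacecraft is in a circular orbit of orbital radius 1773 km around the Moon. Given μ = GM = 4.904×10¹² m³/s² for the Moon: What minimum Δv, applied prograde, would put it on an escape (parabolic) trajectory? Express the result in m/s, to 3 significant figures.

r = 1773 km = 1.773×10⁶ m.
Circular speed v_c = √(μ/r) = 1663 m/s.
Escape speed v_esc = √(2μ/r) = √2 × v_c = 2352 m/s.
Δv = v_esc − v_c = 688.9 m/s.

Δv ≈ 689 m/s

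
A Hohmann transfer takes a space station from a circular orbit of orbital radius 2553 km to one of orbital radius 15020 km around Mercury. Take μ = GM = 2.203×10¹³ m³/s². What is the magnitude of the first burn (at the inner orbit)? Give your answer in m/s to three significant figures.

r₁ = 2553 km = 2.553×10⁶ m.
r₂ = 15020 km = 1.502×10⁷ m.
Transfer ellipse a_t = (r₁ + r₂)/2 = 8.786×10⁶ m.
At r₁: circular v_c1 = √(μ/r₁) = 2938 m/s; transfer-periherm v_p = √[μ(2/r₁ − 1/a_t)] = 3841 m/s.
Δv₁ = v_p − v_c1 = 903.2 m/s.

Δv ≈ 903 m/s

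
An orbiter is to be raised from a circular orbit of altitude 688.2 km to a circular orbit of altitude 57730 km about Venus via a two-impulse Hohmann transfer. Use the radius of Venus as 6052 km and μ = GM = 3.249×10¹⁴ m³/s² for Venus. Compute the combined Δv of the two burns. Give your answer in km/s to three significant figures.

Δv_total ≈ 3.67 km/s

r₁ = 6052 + 688.2 = 6740.2 km = 6.7402×10⁶ m.
r₂ = 6052 + 57730 = 63782 km = 6.3782×10⁷ m.
Transfer ellipse a_t = (r₁ + r₂)/2 = 3.526×10⁷ m.
At r₁: circular v_c1 = √(μ/r₁) = 6943 m/s; transfer-periapsis v_p = √[μ(2/r₁ − 1/a_t)] = 9338 m/s.
Δv₁ = v_p − v_c1 = 2395 m/s.
At r₂: circular v_c2 = √(μ/r₂) = 2257 m/s; transfer-apoapsis v_a = √[μ(2/r₂ − 1/a_t)] = 986.8 m/s.
Δv₂ = v_c2 − v_a = 1270 m/s.
Total Δv = Δv₁ + Δv₂ = 3665 m/s = 3.665 km/s.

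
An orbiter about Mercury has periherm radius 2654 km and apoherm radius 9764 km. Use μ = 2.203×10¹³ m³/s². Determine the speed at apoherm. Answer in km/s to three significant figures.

v ≈ 0.982 km/s

Semi-major axis a = (r_p + r_a)/2 = 6209.0 km = 6.209×10⁶ m.
Vis-viva: v² = μ(2/r − 1/a) = 2.203×10¹³ × (2.048×10⁻⁷ − 1.611×10⁻⁷) = 9.644×10⁵ m²/s².
v = 982.0 m/s = 0.982 km/s.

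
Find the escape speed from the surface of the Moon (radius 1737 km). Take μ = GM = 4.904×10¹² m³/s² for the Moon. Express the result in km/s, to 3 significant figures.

v_esc ≈ 2.38 km/s

r = R = 1.737×10⁶ m.
Escape speed v_esc = √(2μ/r) = √(2 × 4.904×10¹² / 1.737×10⁶) = √(5.647×10⁶) = 2376 m/s.
= 2.376 km/s.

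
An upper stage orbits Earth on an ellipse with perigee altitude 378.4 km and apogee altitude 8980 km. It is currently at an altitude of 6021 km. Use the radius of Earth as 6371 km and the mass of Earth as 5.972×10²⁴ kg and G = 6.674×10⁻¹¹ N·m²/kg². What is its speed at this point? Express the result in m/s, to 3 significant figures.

v ≈ 5320 m/s

μ = GM = 6.674×10⁻¹¹ × 5.972×10²⁴ = 3.986×10¹⁴ m³/s².
r_p = 6371 + 378.4 = 6749.4 km = 6.7494×10⁶ m.
r_a = 6371 + 8980 = 15351 km = 1.5351×10⁷ m.
r = 6371 + 6021 = 12392 km = 1.239×10⁷ m.
Semi-major axis a = (r_p + r_a)/2 = 11050 km = 1.105×10⁷ m.
Vis-viva: v² = μ(2/r − 1/a) = 3.986×10¹⁴ × (1.614×10⁻⁷ − 9.050×10⁻⁸) = 2.826×10⁷ m²/s².
v = 5316 m/s.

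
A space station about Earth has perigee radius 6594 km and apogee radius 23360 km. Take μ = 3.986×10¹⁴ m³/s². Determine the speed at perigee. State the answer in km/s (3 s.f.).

Semi-major axis a = (r_p + r_a)/2 = 14977 km = 1.498×10⁷ m.
Vis-viva: v² = μ(2/r − 1/a) = 3.986×10¹⁴ × (3.033×10⁻⁷ − 6.677×10⁻⁸) = 9.428×10⁷ m²/s².
v = 9710 m/s = 9.710 km/s.

v ≈ 9.71 km/s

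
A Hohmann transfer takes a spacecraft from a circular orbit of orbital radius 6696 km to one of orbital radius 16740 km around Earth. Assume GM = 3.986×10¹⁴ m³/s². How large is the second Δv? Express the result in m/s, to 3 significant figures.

Δv ≈ 1190 m/s

r₁ = 6696 km = 6.696×10⁶ m.
r₂ = 16740 km = 1.674×10⁷ m.
Transfer ellipse a_t = (r₁ + r₂)/2 = 1.172×10⁷ m.
At r₁: circular v_c1 = √(μ/r₁) = 7715 m/s; transfer-perigee v_p = √[μ(2/r₁ − 1/a_t)] = 9222 m/s.
At r₂: circular v_c2 = √(μ/r₂) = 4880 m/s; transfer-apogee v_a = √[μ(2/r₂ − 1/a_t)] = 3689 m/s.
Δv₂ = v_c2 − v_a = 1191 m/s.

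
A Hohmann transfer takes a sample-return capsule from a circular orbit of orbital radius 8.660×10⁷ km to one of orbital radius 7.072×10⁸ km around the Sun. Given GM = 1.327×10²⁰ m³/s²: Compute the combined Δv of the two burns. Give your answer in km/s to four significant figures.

r₁ = 8.660×10⁷ km = 8.660×10¹⁰ m.
r₂ = 7.072×10⁸ km = 7.072×10¹¹ m.
Transfer ellipse a_t = (r₁ + r₂)/2 = 3.969×10¹¹ m.
At r₁: circular v_c1 = √(μ/r₁) = 39150 m/s; transfer-perihelion v_p = √[μ(2/r₁ − 1/a_t)] = 52250 m/s.
Δv₁ = v_p − v_c1 = 13110 m/s.
At r₂: circular v_c2 = √(μ/r₂) = 13700 m/s; transfer-aphelion v_a = √[μ(2/r₂ − 1/a_t)] = 6399 m/s.
Δv₂ = v_c2 − v_a = 7300 m/s.
Total Δv = Δv₁ + Δv₂ = 20410 m/s = 20.41 km/s.

Δv_total ≈ 20.41 km/s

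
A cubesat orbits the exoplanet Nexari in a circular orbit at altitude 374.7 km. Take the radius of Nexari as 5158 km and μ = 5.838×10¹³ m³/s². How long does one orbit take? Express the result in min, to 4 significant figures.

r = 5158 + 374.7 = 5532.7 km = 5.5327×10⁶ m.
Kepler's third law: T = 2π√(r³/μ) = 2π√((5.533×10⁶)³ / 5.838×10¹³).
r³/μ = 2.901×10⁶ s², so T = 2π × 1.703×10³ = 1.070×10⁴ s.
Converting: 1.070×10⁴ s ÷ 60.00 = 178.4 min.

T ≈ 178.4 min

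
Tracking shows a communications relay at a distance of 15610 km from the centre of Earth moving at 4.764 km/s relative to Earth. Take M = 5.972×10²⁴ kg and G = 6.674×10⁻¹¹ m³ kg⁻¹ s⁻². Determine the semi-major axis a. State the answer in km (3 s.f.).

μ = GM = 6.674×10⁻¹¹ × 5.972×10²⁴ = 3.986×10¹⁴ m³/s².
r = 1.561×10⁷ m.
Vis-viva rearranged: 1/a = 2/r − v²/μ = 1.281×10⁻⁷ − 5.694×10⁻⁸ = 7.118×10⁻⁸ m⁻¹.
a = 1.405×10⁷ m = 14049 km.

a ≈ 14000 km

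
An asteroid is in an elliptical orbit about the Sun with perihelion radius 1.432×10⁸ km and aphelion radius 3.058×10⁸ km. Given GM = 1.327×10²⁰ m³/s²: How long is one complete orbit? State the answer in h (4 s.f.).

T ≈ 16120 h

Semi-major axis a = (r_p + r_a)/2 = (1.4320×10⁸ + 3.0580×10⁸)/2 = 2.2450×10⁸ km = 2.245×10¹¹ m.
By Kepler's third law T = 2π√(a³/μ) = 2π × 9.234×10⁶ = 5.802×10⁷ s.
= 16120 h.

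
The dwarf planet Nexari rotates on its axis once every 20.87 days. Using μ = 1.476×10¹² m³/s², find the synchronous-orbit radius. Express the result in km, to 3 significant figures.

r_sync ≈ 49500 km

T = 20.87 days = 1.803×10⁶ s.
A synchronous orbit has period T, so by Kepler's third law a = (μT²/4π²)^(1/3).
μT²/4π² = 1.476×10¹² × (1.803×10⁶)² / 39.48 = 1.216×10²³ m³.
a = 4.954×10⁷ m = 49537 km.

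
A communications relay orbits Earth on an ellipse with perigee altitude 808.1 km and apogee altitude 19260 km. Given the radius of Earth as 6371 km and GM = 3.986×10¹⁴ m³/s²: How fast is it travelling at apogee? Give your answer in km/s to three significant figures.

r_p = 6371 + 808.1 = 7179.1 km = 7.1791×10⁶ m.
r_a = 6371 + 19260 = 25631 km = 2.5631×10⁷ m.
Semi-major axis a = (r_p + r_a)/2 = 16405 km = 1.641×10⁷ m.
Vis-viva: v² = μ(2/r − 1/a) = 3.986×10¹⁴ × (7.803×10⁻⁸ − 6.096×10⁻⁸) = 6.806×10⁶ m²/s².
v = 2609 m/s = 2.609 km/s.

v ≈ 2.61 km/s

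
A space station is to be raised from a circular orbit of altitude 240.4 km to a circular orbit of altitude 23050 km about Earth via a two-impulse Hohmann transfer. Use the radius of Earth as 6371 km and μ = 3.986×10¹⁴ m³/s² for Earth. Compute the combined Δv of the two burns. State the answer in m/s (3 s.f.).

Δv_total ≈ 3610 m/s

r₁ = 6371 + 240.4 = 6611.4 km = 6.6114×10⁶ m.
r₂ = 6371 + 23050 = 29421 km = 2.9421×10⁷ m.
Transfer ellipse a_t = (r₁ + r₂)/2 = 1.802×10⁷ m.
At r₁: circular v_c1 = √(μ/r₁) = 7765 m/s; transfer-perigee v_p = √[μ(2/r₁ − 1/a_t)] = 9922 m/s.
Δv₁ = v_p − v_c1 = 2158 m/s.
At r₂: circular v_c2 = √(μ/r₂) = 3681 m/s; transfer-apogee v_a = √[μ(2/r₂ − 1/a_t)] = 2230 m/s.
Δv₂ = v_c2 − v_a = 1451 m/s.
Total Δv = Δv₁ + Δv₂ = 3609 m/s.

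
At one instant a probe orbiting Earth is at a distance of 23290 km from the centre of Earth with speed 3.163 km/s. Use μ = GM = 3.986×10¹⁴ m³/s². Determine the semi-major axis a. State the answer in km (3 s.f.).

r = 2.329×10⁷ m.
Vis-viva rearranged: 1/a = 2/r − v²/μ = 8.587×10⁻⁸ − 2.510×10⁻⁸ = 6.077×10⁻⁸ m⁻¹.
a = 1.645×10⁷ m = 16454 km.

a ≈ 16500 km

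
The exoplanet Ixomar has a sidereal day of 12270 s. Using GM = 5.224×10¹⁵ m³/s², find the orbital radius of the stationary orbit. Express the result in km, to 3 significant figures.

A synchronous orbit has period T, so by Kepler's third law a = (μT²/4π²)^(1/3).
μT²/4π² = 5.224×10¹⁵ × (1.227×10⁴)² / 39.48 = 1.992×10²² m³.
a = 2.711×10⁷ m = 27109 km.

r_sync ≈ 27100 km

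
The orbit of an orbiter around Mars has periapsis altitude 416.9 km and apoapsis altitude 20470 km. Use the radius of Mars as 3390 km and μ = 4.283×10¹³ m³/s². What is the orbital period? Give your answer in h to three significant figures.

T ≈ 13.7 h

r_p = 3390 + 416.9 = 3806.9 km = 3.8069×10⁶ m.
r_a = 3390 + 20470 = 23860 km = 2.3860×10⁷ m.
Semi-major axis a = (r_p + r_a)/2 = (3806.9 + 23860)/2 = 13833 km = 1.383×10⁷ m.
By Kepler's third law T = 2π√(a³/μ) = 2π × 7.862×10³ = 4.940×10⁴ s.
= 13.72 h.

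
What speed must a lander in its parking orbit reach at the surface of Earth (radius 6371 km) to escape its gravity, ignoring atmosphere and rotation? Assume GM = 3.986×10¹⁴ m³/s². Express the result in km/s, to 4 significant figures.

v_esc ≈ 11.19 km/s

r = R = 6.371×10⁶ m.
Escape speed v_esc = √(2μ/r) = √(2 × 3.986×10¹⁴ / 6.371×10⁶) = √(1.251×10⁸) = 11190 m/s.
= 11.19 km/s.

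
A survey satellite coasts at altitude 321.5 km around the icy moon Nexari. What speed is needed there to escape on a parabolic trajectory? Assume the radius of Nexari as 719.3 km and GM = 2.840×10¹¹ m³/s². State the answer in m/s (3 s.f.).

r = 719.3 + 321.5 = 1040.8 km = 1.0408×10⁶ m.
Escape speed v_esc = √(2μ/r) = √(2 × 2.840×10¹¹ / 1.041×10⁶) = √(5.457×10⁵) = 738.7 m/s.

v_esc ≈ 739 m/s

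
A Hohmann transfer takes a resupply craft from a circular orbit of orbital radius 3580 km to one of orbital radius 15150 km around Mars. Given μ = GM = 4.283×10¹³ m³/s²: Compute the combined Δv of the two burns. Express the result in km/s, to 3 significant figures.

Δv_total ≈ 1.58 km/s

r₁ = 3580 km = 3.580×10⁶ m.
r₂ = 15150 km = 1.515×10⁷ m.
Transfer ellipse a_t = (r₁ + r₂)/2 = 9.365×10⁶ m.
At r₁: circular v_c1 = √(μ/r₁) = 3459 m/s; transfer-periapsis v_p = √[μ(2/r₁ − 1/a_t)] = 4399 m/s.
Δv₁ = v_p − v_c1 = 940.5 m/s.
At r₂: circular v_c2 = √(μ/r₂) = 1681 m/s; transfer-apoapsis v_a = √[μ(2/r₂ − 1/a_t)] = 1040 m/s.
Δv₂ = v_c2 − v_a = 641.8 m/s.
Total Δv = Δv₁ + Δv₂ = 1582 m/s = 1.582 km/s.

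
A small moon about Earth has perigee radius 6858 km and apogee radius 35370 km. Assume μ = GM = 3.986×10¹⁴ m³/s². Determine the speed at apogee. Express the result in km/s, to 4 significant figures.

Semi-major axis a = (r_p + r_a)/2 = 21114 km = 2.111×10⁷ m.
Vis-viva: v² = μ(2/r − 1/a) = 3.986×10¹⁴ × (5.655×10⁻⁸ − 4.736×10⁻⁸) = 3.660×10⁶ m²/s².
v = 1913 m/s = 1.913 km/s.

v ≈ 1.913 km/s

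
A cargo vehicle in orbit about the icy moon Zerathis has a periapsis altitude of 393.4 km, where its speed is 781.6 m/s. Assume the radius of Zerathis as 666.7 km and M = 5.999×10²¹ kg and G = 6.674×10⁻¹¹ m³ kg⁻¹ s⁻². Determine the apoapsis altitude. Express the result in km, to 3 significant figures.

μ = GM = 6.674×10⁻¹¹ × 5.999×10²¹ = 4.004×10¹¹ m³/s².
r_p = 666.7 + 393.4 = 1060.1 km = 1.060×10⁶ m.
Specific energy ε = v²/2 − μ/r = -7.223×10⁴ J/kg, so a = −μ/(2ε) = 2.772×10⁶ m.
The apsides satisfy r_p + r_a = 2a, so the apoapsis radius is 2a − r_p = 4.483×10⁶ m = 4483.3 km.
Apoapsis altitude = 4483.3 − 666.7 = 3816.6 km.

apoapsis altitude ≈ 3820 km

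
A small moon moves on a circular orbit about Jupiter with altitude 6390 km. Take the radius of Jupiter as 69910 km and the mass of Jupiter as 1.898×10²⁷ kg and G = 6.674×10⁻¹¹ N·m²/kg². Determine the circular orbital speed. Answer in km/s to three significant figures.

v ≈ 40.7 km/s

μ = GM = 6.674×10⁻¹¹ × 1.898×10²⁷ = 1.267×10¹⁷ m³/s².
r = 69910 + 6390 = 76300 km = 7.6300×10⁷ m.
For a circular orbit v = √(μ/r) = √(1.267×10¹⁷ / 7.630×10⁷) = √(1.660×10⁹) = 40750 m/s.
That is 40.75 km/s.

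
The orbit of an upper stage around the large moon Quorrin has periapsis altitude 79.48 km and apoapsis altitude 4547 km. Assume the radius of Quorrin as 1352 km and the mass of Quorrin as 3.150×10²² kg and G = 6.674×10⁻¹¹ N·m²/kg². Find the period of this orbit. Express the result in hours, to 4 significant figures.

T ≈ 8.447 hours

μ = GM = 6.674×10⁻¹¹ × 3.150×10²² = 2.102×10¹² m³/s².
r_p = 1352 + 79.48 = 1431.5 km = 1.4315×10⁶ m.
r_a = 1352 + 4547 = 5899.0 km = 5.8990×10⁶ m.
Semi-major axis a = (r_p + r_a)/2 = (1431.5 + 5899.0)/2 = 3665.2 km = 3.665×10⁶ m.
By Kepler's third law T = 2π√(a³/μ) = 2π × 4.840×10³ = 3.041×10⁴ s.
= 8.447 hours.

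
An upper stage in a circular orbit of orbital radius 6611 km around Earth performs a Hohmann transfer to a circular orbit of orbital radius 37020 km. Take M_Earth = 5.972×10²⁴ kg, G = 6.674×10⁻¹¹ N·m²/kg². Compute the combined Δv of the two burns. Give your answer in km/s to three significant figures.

μ = GM = 6.674×10⁻¹¹ × 5.972×10²⁴ = 3.986×10¹⁴ m³/s².
r₁ = 6611 km = 6.611×10⁶ m.
r₂ = 37020 km = 3.702×10⁷ m.
Transfer ellipse a_t = (r₁ + r₂)/2 = 2.182×10⁷ m.
At r₁: circular v_c1 = √(μ/r₁) = 7765 m/s; transfer-perigee v_p = √[μ(2/r₁ − 1/a_t)] = 10110 m/s.
Δv₁ = v_p − v_c1 = 2350 m/s.
At r₂: circular v_c2 = √(μ/r₂) = 3281 m/s; transfer-apogee v_a = √[μ(2/r₂ − 1/a_t)] = 1806 m/s.
Δv₂ = v_c2 − v_a = 1475 m/s.
Total Δv = Δv₁ + Δv₂ = 3825 m/s = 3.825 km/s.

Δv_total ≈ 3.83 km/s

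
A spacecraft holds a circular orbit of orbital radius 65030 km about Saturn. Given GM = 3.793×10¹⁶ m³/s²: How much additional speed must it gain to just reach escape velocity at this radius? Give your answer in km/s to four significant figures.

Δv ≈ 10.00 km/s

r = 65030 km = 6.503×10⁷ m.
Circular speed v_c = √(μ/r) = 24150 m/s.
Escape speed v_esc = √(2μ/r) = √2 × v_c = 34150 m/s.
Δv = v_esc − v_c = 10000 m/s = 10.00 km/s.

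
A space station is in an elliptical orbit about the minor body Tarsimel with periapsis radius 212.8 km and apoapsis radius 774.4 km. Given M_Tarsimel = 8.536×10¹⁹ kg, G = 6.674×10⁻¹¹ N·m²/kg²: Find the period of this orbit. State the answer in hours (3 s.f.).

T ≈ 8.02 hours

μ = GM = 6.674×10⁻¹¹ × 8.536×10¹⁹ = 5.697×10⁹ m³/s².
Semi-major axis a = (r_p + r_a)/2 = (212.80 + 774.40)/2 = 493.60 km = 4.936×10⁵ m.
By Kepler's third law T = 2π√(a³/μ) = 2π × 4.595×10³ = 2.887×10⁴ s.
= 8.019 hours.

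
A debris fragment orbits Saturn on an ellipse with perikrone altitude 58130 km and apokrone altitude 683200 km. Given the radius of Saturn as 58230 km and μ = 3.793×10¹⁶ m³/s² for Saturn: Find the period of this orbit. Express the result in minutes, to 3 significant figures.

r_p = 58230 + 58130 = 116360 km = 1.1636×10⁸ m.
r_a = 58230 + 683200 = 741430 km = 7.4143×10⁸ m.
Semi-major axis a = (r_p + r_a)/2 = (1.1636×10⁵ + 7.4143×10⁵)/2 = 4.2890×10⁵ km = 4.289×10⁸ m.
By Kepler's third law T = 2π√(a³/μ) = 2π × 4.561×10⁴ = 2.866×10⁵ s.
= 4776 minutes.

T ≈ 4780 minutes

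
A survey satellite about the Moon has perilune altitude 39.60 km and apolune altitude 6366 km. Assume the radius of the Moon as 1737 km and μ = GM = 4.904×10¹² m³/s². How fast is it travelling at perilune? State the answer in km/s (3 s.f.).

v ≈ 2.13 km/s

r_p = 1737 + 39.60 = 1776.6 km = 1.7766×10⁶ m.
r_a = 1737 + 6366 = 8103.0 km = 8.1030×10⁶ m.
Semi-major axis a = (r_p + r_a)/2 = 4939.8 km = 4.940×10⁶ m.
Vis-viva: v² = μ(2/r − 1/a) = 4.904×10¹² × (1.126×10⁻⁶ − 2.024×10⁻⁷) = 4.528×10⁶ m²/s².
v = 2128 m/s = 2.128 km/s.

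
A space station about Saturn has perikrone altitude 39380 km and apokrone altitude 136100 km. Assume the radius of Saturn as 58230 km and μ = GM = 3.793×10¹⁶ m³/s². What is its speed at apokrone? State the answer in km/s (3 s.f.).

r_p = 58230 + 39380 = 97610 km = 9.7610×10⁷ m.
r_a = 58230 + 136100 = 194330 km = 1.9433×10⁸ m.
Semi-major axis a = (r_p + r_a)/2 = 1.4597×10⁵ km = 1.460×10⁸ m.
Vis-viva: v² = μ(2/r − 1/a) = 3.793×10¹⁶ × (1.029×10⁻⁸ − 6.851×10⁻⁹) = 1.305×10⁸ m²/s².
v = 11420 m/s = 11.42 km/s.

v ≈ 11.4 km/s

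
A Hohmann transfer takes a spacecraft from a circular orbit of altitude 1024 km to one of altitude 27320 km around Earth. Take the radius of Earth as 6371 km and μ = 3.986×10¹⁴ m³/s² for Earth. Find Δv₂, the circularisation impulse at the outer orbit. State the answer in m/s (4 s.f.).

Δv ≈ 1376 m/s

r₁ = 6371 + 1024 = 7395.0 km = 7.3950×10⁶ m.
r₂ = 6371 + 27320 = 33691 km = 3.3691×10⁷ m.
Transfer ellipse a_t = (r₁ + r₂)/2 = 2.054×10⁷ m.
At r₁: circular v_c1 = √(μ/r₁) = 7342 m/s; transfer-perigee v_p = √[μ(2/r₁ − 1/a_t)] = 9402 m/s.
At r₂: circular v_c2 = √(μ/r₂) = 3440 m/s; transfer-apogee v_a = √[μ(2/r₂ − 1/a_t)] = 2064 m/s.
Δv₂ = v_c2 − v_a = 1376 m/s.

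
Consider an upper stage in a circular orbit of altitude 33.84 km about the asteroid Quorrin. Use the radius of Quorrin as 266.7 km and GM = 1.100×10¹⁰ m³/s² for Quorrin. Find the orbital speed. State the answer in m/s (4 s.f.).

v ≈ 191.3 m/s

r = 266.7 + 33.84 = 300.54 km = 3.0054×10⁵ m.
For a circular orbit v = √(μ/r) = √(1.100×10¹⁰ / 3.005×10⁵) = √(3.660×10⁴) = 191.3 m/s.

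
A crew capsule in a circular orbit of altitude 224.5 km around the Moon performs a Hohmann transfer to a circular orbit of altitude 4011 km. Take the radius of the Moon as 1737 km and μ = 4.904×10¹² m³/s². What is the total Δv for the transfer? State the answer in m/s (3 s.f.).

r₁ = 1737 + 224.5 = 1961.5 km = 1.9615×10⁶ m.
r₂ = 1737 + 4011 = 5748.0 km = 5.7480×10⁶ m.
Transfer ellipse a_t = (r₁ + r₂)/2 = 3.855×10⁶ m.
At r₁: circular v_c1 = √(μ/r₁) = 1581 m/s; transfer-perilune v_p = √[μ(2/r₁ − 1/a_t)] = 1931 m/s.
Δv₁ = v_p − v_c1 = 349.6 m/s.
At r₂: circular v_c2 = √(μ/r₂) = 923.7 m/s; transfer-apolune v_a = √[μ(2/r₂ − 1/a_t)] = 658.9 m/s.
Δv₂ = v_c2 − v_a = 264.8 m/s.
Total Δv = Δv₁ + Δv₂ = 614.4 m/s.

Δv_total ≈ 614 m/s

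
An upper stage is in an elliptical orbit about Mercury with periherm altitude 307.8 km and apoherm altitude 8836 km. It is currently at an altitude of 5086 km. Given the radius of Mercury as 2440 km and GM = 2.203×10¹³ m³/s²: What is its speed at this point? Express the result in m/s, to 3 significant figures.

r_p = 2440 + 307.8 = 2747.8 km = 2.7478×10⁶ m.
r_a = 2440 + 8836 = 11276 km = 1.1276×10⁷ m.
r = 2440 + 5086 = 7526.0 km = 7.526×10⁶ m.
Semi-major axis a = (r_p + r_a)/2 = 7011.9 km = 7.012×10⁶ m.
Vis-viva: v² = μ(2/r − 1/a) = 2.203×10¹³ × (2.657×10⁻⁷ − 1.426×10⁻⁷) = 2.713×10⁶ m²/s².
v = 1647 m/s.

v ≈ 1650 m/s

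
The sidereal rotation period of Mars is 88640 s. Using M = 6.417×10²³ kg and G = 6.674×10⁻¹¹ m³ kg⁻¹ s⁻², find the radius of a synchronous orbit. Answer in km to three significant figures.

μ = GM = 6.674×10⁻¹¹ × 6.417×10²³ = 4.283×10¹³ m³/s².
A synchronous orbit has period T, so by Kepler's third law a = (μT²/4π²)^(1/3).
μT²/4π² = 4.283×10¹³ × (8.864×10⁴)² / 39.48 = 8.524×10²¹ m³.
a = 2.043×10⁷ m = 20427 km.

r_sync ≈ 20400 km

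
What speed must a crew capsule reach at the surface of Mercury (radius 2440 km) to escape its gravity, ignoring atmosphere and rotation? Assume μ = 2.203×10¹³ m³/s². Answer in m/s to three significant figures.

v_esc ≈ 4250 m/s

r = R = 2.440×10⁶ m.
Escape speed v_esc = √(2μ/r) = √(2 × 2.203×10¹³ / 2.440×10⁶) = √(1.806×10⁷) = 4249 m/s.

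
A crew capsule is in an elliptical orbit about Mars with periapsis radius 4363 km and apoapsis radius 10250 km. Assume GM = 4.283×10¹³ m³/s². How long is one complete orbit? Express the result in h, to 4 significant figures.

Semi-major axis a = (r_p + r_a)/2 = (4363.0 + 10250)/2 = 7306.5 km = 7.306×10⁶ m.
By Kepler's third law T = 2π√(a³/μ) = 2π × 3.018×10³ = 1.896×10⁴ s.
= 5.267 h.

T ≈ 5.267 h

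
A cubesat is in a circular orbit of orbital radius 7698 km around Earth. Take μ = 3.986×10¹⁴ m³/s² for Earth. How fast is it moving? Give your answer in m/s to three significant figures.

v ≈ 7200 m/s

r = 7698 km = 7.698×10⁶ m.
For a circular orbit v = √(μ/r) = √(3.986×10¹⁴ / 7.698×10⁶) = √(5.178×10⁷) = 7196 m/s.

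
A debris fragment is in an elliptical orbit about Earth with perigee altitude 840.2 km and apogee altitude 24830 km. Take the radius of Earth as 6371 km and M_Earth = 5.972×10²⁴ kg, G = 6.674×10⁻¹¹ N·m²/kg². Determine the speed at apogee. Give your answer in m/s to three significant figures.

v ≈ 2190 m/s

μ = GM = 6.674×10⁻¹¹ × 5.972×10²⁴ = 3.986×10¹⁴ m³/s².
r_p = 6371 + 840.2 = 7211.2 km = 7.2112×10⁶ m.
r_a = 6371 + 24830 = 31201 km = 3.1201×10⁷ m.
Semi-major axis a = (r_p + r_a)/2 = 19206 km = 1.921×10⁷ m.
Vis-viva: v² = μ(2/r − 1/a) = 3.986×10¹⁴ × (6.410×10⁻⁸ − 5.207×10⁻⁸) = 4.796×10⁶ m²/s².
v = 2190 m/s.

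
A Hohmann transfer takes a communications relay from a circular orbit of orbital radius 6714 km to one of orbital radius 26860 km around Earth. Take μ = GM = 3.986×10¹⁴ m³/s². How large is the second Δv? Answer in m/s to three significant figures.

r₁ = 6714 km = 6.714×10⁶ m.
r₂ = 26860 km = 2.686×10⁷ m.
Transfer ellipse a_t = (r₁ + r₂)/2 = 1.679×10⁷ m.
At r₁: circular v_c1 = √(μ/r₁) = 7705 m/s; transfer-perigee v_p = √[μ(2/r₁ − 1/a_t)] = 9746 m/s.
At r₂: circular v_c2 = √(μ/r₂) = 3852 m/s; transfer-apogee v_a = √[μ(2/r₂ − 1/a_t)] = 2436 m/s.
Δv₂ = v_c2 − v_a = 1416 m/s.

Δv ≈ 1420 m/s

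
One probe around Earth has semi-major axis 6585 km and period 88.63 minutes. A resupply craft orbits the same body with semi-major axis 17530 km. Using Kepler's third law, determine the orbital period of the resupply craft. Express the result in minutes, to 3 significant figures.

T₂ ≈ 385 minutes

Kepler's third law: T² ∝ a³, so T₂ = T₁ (a₂/a₁)^(3/2).
a₂/a₁ = 2.662, (a₂/a₁)^(3/2) = 4.343.
T₂ = 88.63 × 4.343 = 385.0 minutes.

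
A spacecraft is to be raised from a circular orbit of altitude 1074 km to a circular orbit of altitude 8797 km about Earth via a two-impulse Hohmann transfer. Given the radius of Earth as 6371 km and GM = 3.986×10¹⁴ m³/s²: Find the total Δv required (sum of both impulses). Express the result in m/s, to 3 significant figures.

r₁ = 6371 + 1074 = 7445.0 km = 7.4450×10⁶ m.
r₂ = 6371 + 8797 = 15168 km = 1.5168×10⁷ m.
Transfer ellipse a_t = (r₁ + r₂)/2 = 1.131×10⁷ m.
At r₁: circular v_c1 = √(μ/r₁) = 7317 m/s; transfer-perigee v_p = √[μ(2/r₁ − 1/a_t)] = 8475 m/s.
Δv₁ = v_p − v_c1 = 1158 m/s.
At r₂: circular v_c2 = √(μ/r₂) = 5126 m/s; transfer-apogee v_a = √[μ(2/r₂ − 1/a_t)] = 4160 m/s.
Δv₂ = v_c2 − v_a = 966.5 m/s.
Total Δv = Δv₁ + Δv₂ = 2124 m/s.

Δv_total ≈ 2120 m/s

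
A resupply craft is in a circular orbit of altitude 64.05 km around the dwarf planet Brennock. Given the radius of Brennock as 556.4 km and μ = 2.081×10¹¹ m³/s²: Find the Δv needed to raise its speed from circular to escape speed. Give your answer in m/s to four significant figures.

r = 556.4 + 64.05 = 620.45 km = 6.2045×10⁵ m.
Circular speed v_c = √(μ/r) = 579.1 m/s.
Escape speed v_esc = √(2μ/r) = √2 × v_c = 819.0 m/s.
Δv = v_esc − v_c = 239.9 m/s.

Δv ≈ 239.9 m/s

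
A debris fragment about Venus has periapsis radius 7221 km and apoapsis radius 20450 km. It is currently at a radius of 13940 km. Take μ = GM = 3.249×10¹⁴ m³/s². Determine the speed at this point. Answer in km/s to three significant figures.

v ≈ 4.81 km/s

Semi-major axis a = (r_p + r_a)/2 = 13836 km = 1.384×10⁷ m.
Vis-viva: v² = μ(2/r − 1/a) = 3.249×10¹⁴ × (1.435×10⁻⁷ − 7.228×10⁻⁸) = 2.313×10⁷ m²/s².
v = 4809 m/s = 4.809 km/s.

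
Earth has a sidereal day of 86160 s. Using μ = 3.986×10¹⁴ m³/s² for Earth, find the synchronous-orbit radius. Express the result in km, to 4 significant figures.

r_sync ≈ 42160 km

A synchronous orbit has period T, so by Kepler's third law a = (μT²/4π²)^(1/3).
μT²/4π² = 3.986×10¹⁴ × (8.616×10⁴)² / 39.48 = 7.495×10²² m³.
a = 4.216×10⁷ m = 42163 km.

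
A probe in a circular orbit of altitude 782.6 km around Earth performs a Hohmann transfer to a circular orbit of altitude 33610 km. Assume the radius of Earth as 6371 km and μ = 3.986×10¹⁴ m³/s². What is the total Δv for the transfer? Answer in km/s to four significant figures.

r₁ = 6371 + 782.6 = 7153.6 km = 7.1536×10⁶ m.
r₂ = 6371 + 33610 = 39981 km = 3.9981×10⁷ m.
Transfer ellipse a_t = (r₁ + r₂)/2 = 2.357×10⁷ m.
At r₁: circular v_c1 = √(μ/r₁) = 7465 m/s; transfer-perigee v_p = √[μ(2/r₁ − 1/a_t)] = 9723 m/s.
Δv₁ = v_p − v_c1 = 2258 m/s.
At r₂: circular v_c2 = √(μ/r₂) = 3157 m/s; transfer-apogee v_a = √[μ(2/r₂ − 1/a_t)] = 1740 m/s.
Δv₂ = v_c2 − v_a = 1418 m/s.
Total Δv = Δv₁ + Δv₂ = 3676 m/s = 3.676 km/s.

Δv_total ≈ 3.676 km/s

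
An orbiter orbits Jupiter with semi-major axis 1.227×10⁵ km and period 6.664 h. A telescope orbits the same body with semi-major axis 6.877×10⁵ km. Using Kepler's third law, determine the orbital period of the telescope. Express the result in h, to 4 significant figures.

Kepler's third law: T² ∝ a³, so T₂ = T₁ (a₂/a₁)^(3/2).
a₂/a₁ = 5.605, (a₂/a₁)^(3/2) = 13.27.
T₂ = 6.664 × 13.27 = 88.42 h.

T₂ ≈ 88.42 h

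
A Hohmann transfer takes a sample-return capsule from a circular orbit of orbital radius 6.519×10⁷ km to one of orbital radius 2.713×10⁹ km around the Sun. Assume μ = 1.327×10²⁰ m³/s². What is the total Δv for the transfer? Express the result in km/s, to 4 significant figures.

Δv_total ≈ 23.41 km/s

r₁ = 6.519×10⁷ km = 6.519×10¹⁰ m.
r₂ = 2.713×10⁹ km = 2.713×10¹² m.
Transfer ellipse a_t = (r₁ + r₂)/2 = 1.389×10¹² m.
At r₁: circular v_c1 = √(μ/r₁) = 45120 m/s; transfer-perihelion v_p = √[μ(2/r₁ − 1/a_t)] = 63050 m/s.
Δv₁ = v_p − v_c1 = 17940 m/s.
At r₂: circular v_c2 = √(μ/r₂) = 6994 m/s; transfer-aphelion v_a = √[μ(2/r₂ − 1/a_t)] = 1515 m/s.
Δv₂ = v_c2 − v_a = 5479 m/s.
Total Δv = Δv₁ + Δv₂ = 23410 m/s = 23.41 km/s.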